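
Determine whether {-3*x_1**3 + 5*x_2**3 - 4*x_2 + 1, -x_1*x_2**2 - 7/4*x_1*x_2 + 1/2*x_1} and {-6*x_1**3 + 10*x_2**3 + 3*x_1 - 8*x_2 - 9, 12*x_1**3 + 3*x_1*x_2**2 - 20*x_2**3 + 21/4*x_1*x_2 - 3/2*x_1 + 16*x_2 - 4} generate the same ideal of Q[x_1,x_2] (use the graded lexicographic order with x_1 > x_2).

No, the ideals differ.

Two ideals are equal iff their reduced Gröbner bases coincide (the reduced basis is unique for a fixed ordering).
Buchberger on the first generating set:
f_1 = -3*x_1**3 + 5*x_2**3 - 4*x_2 + 1, LT = x_1**3.
f_2 = -x_1*x_2**2 - 7/4*x_1*x_2 + 1/2*x_1, LT = x_1*x_2**2.

S(f_1,f_2): lcm = x_1**3*x_2**2. S = -5/3*x_2**5 - 7/4*x_1**3*x_2 + 1/2*x_1**3 + 4/3*x_2**3 - 1/3*x_2**2.
  leading term x_2**5: no divisor's leading term divides it; move -5/3*x_2**5 to the remainder.
  leading term x_1**3*x_2: subtract (7/12*x_2)·f_1 from -7/4*x_1**3*x_2 + 1/2*x_1**3 + 4/3*x_2**3 - 1/3*x_2**2 → -35/12*x_2**4 + 1/2*x_1**3 + 4/3*x_2**3 + 2*x_2**2 - 7/12*x_2
  leading term x_2**4: no divisor's leading term divides it; move -35/12*x_2**4 to the remainder.
  leading term x_1**3: subtract (-1/6)·f_1 from 1/2*x_1**3 + 4/3*x_2**3 + 2*x_2**2 - 7/12*x_2 → 13/6*x_2**3 + 2*x_2**2 - 5/4*x_2 + 1/6
  leading term x_2**3: no divisor's leading term divides it; move 13/6*x_2**3 to the remainder.
  leading term x_2**2: no divisor's leading term divides it; move 2*x_2**2 to the remainder.
  leading term x_2: no divisor's leading term divides it; move -5/4*x_2 to the remainder.
  leading term 1: no divisor's leading term divides it; move 1/6 to the remainder.
  remainder -5/3*x_2**5 - 35/12*x_2**4 + 13/6*x_2**3 + 2*x_2**2 - 5/4*x_2 + 1/6 ≠ 0; add g_3 = -5/3*x_2**5 - 35/12*x_2**4 + 13/6*x_2**3 + 2*x_2**2 - 5/4*x_2 + 1/6 to the basis.

The other S-polynomials (S(f_1,g_3), S(f_2,g_3)) all reduce to 0 modulo the current basis, so we have a Gröbner basis.
Inter-reduce: drop elements whose leading term is divisible by another's, tail-reduce, and make monic.
Reduced Gröbner basis: {x_2**5 + 7/4*x_2**4 - 13/10*x_2**3 - 6/5*x_2**2 + 3/4*x_2 - 1/10, x_1**3 - 5/3*x_2**3 + 4/3*x_2 - 1/3, x_1*x_2**2 + 7/4*x_1*x_2 - 1/2*x_1}.

Buchberger on the second generating set:
h_1 = -6*x_1**3 + 10*x_2**3 + 3*x_1 - 8*x_2 - 9, LT = x_1**3.
h_2 = 12*x_1**3 + 3*x_1*x_2**2 - 20*x_2**3 + 21/4*x_1*x_2 - 3/2*x_1 + 16*x_2 - 4, LT = x_1**3.

S(h_1,h_2): lcm = x_1**3. S = -1/4*x_1*x_2**2 - 7/16*x_1*x_2 - 3/8*x_1 + 11/6.
  leading term x_1*x_2**2: no divisor's leading term divides it; move -1/4*x_1*x_2**2 to the remainder.
  leading term x_1*x_2: no divisor's leading term divides it; move -7/16*x_1*x_2 to the remainder.
  leading term x_1: no divisor's leading term divides it; move -3/8*x_1 to the remainder.
  leading term 1: no divisor's leading term divides it; move 11/6 to the remainder.
  remainder -1/4*x_1*x_2**2 - 7/16*x_1*x_2 - 3/8*x_1 + 11/6 ≠ 0; add k_3 = -1/4*x_1*x_2**2 - 7/16*x_1*x_2 - 3/8*x_1 + 11/6 to the basis.

S(h_1,k_3): lcm = x_1**3*x_2**2. S = -5/3*x_2**5 - 7/4*x_1**3*x_2 - 3/2*x_1**3 - 1/2*x_1*x_2**2 + 4/3*x_2**3 + 22/3*x_1**2 + 3/2*x_2**2.
  leading term x_2**5: no divisor's leading term divides it; move -5/3*x_2**5 to the remainder.
  leading term x_1**3*x_2: subtract (7/24*x_2)·h_1 from -7/4*x_1**3*x_2 - 3/2*x_1**3 - 1/2*x_1*x_2**2 + 4/3*x_2**3 + 22/3*x_1**2 + 3/2*x_2**2 → -35/12*x_2**4 - 3/2*x_1**3 - 1/2*x_1*x_2**2 + 4/3*x_2**3 + 22/3*x_1**2 - 7/8*x_1*x_2 + 23/6*x_2**2 + 21/8*x_2
  leading term x_2**4: no divisor's leading term divides it; move -35/12*x_2**4 to the remainder.
  leading term x_1**3: subtract (1/4)·h_1 from -3/2*x_1**3 - 1/2*x_1*x_2**2 + 4/3*x_2**3 + 22/3*x_1**2 - 7/8*x_1*x_2 + 23/6*x_2**2 + 21/8*x_2 → -1/2*x_1*x_2**2 - 7/6*x_2**3 + 22/3*x_1**2 - 7/8*x_1*x_2 + 23/6*x_2**2 - 3/4*x_1 + 37/8*x_2 + 9/4
  leading term x_1*x_2**2: subtract (2)·k_3 from -1/2*x_1*x_2**2 - 7/6*x_2**3 + 22/3*x_1**2 - 7/8*x_1*x_2 + 23/6*x_2**2 - 3/4*x_1 + 37/8*x_2 + 9/4 → -7/6*x_2**3 + 22/3*x_1**2 + 23/6*x_2**2 + 37/8*x_2 - 17/12
  leading term x_2**3: no divisor's leading term divides it; move -7/6*x_2**3 to the remainder.
  leading term x_1**2: no divisor's leading term divides it; move 22/3*x_1**2 to the remainder.
  leading term x_2**2: no divisor's leading term divides it; move 23/6*x_2**2 to the remainder.
  leading term x_2: no divisor's leading term divides it; move 37/8*x_2 to the remainder.
  leading term 1: no divisor's leading term divides it; move -17/12 to the remainder.
  remainder -5/3*x_2**5 - 35/12*x_2**4 - 7/6*x_2**3 + 22/3*x_1**2 + 23/6*x_2**2 + 37/8*x_2 - 17/12 ≠ 0; add k_4 = -5/3*x_2**5 - 35/12*x_2**4 - 7/6*x_2**3 + 22/3*x_1**2 + 23/6*x_2**2 + 37/8*x_2 - 17/12 to the basis.

The other S-polynomials (S(h_2,k_3), S(h_1,k_4), S(h_2,k_4), S(k_3,k_4)) all reduce to 0 modulo the current basis, so we have a Gröbner basis.
Inter-reduce: drop elements whose leading term is divisible by another's, tail-reduce, and make monic.
Reduced Gröbner basis: {x_2**5 + 7/4*x_2**4 + 7/10*x_2**3 - 22/5*x_1**2 - 23/10*x_2**2 - 111/40*x_2 + 17/20, x_1**3 - 5/3*x_2**3 - 1/2*x_1 + 4/3*x_2 + 3/2, x_1*x_2**2 + 7/4*x_1*x_2 + 3/2*x_1 - 22/3}.

Since the reduced bases disagree, the two ideals are not the same.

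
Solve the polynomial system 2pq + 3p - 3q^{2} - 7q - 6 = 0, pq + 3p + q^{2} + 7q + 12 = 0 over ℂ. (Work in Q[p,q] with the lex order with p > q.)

Compute a lex Gröbner basis by Buchberger's algorithm.
f_1 = 2pq + 3p - 3q^{2} - 7q - 6, LT = pq.
f_2 = pq + 3p + q^{2} + 7q + 12, LT = pq.

S(f_1,f_2): lcm = pq. S = -\tfrac{3}{2}p - \tfrac{5}{2}q^{2} - \tfrac{21}{2}q - 15.
  leading term p: no divisor's leading term divides it; move -\tfrac{3}{2}p to the remainder.
  leading term q^{2}: no divisor's leading term divides it; move -\tfrac{5}{2}q^{2} to the remainder.
  leading term q: no divisor's leading term divides it; move -\tfrac{21}{2}q to the remainder.
  leading term 1: no divisor's leading term divides it; move -15 to the remainder.
  remainder -\tfrac{3}{2}p - \tfrac{5}{2}q^{2} - \tfrac{21}{2}q - 15 ≠ 0; add h_3 = -\tfrac{3}{2}p - \tfrac{5}{2}q^{2} - \tfrac{21}{2}q - 15 to the basis.

S(f_1,h_3): lcm = pq. S = \tfrac{3}{2}p - \tfrac{5}{3}q^{3} - \tfrac{17}{2}q^{2} - \tfrac{27}{2}q - 3.
  leading term p: subtract (-1)·h_3 from \tfrac{3}{2}p - \tfrac{5}{3}q^{3} - \tfrac{17}{2}q^{2} - \tfrac{27}{2}q - 3 → -\tfrac{5}{3}q^{3} - 11q^{2} - 24q - 18
  leading term q^{3}: no divisor's leading term divides it; move -\tfrac{5}{3}q^{3} to the remainder.
  leading term q^{2}: no divisor's leading term divides it; move -11q^{2} to the remainder.
  leading term q: no divisor's leading term divides it; move -24q to the remainder.
  leading term 1: no divisor's leading term divides it; move -18 to the remainder.
  remainder -\tfrac{5}{3}q^{3} - 11q^{2} - 24q - 18 ≠ 0; add h_4 = -\tfrac{5}{3}q^{3} - 11q^{2} - 24q - 18 to the basis.

S(f_2,h_3): lcm = pq. S = 3p - \tfrac{5}{3}q^{3} - 6q^{2} - 3q + 12.
  leading term p: subtract (-2)·h_3 from 3p - \tfrac{5}{3}q^{3} - 6q^{2} - 3q + 12 → -\tfrac{5}{3}q^{3} - 11q^{2} - 24q - 18
  leading term q^{3}: subtract (1)·h_4 from -\tfrac{5}{3}q^{3} - 11q^{2} - 24q - 18 → 0
  remainder 0.

S(f_1,h_4): lcm = pq^{3}. S = -\tfrac{51}{10}pq^{2} - \tfrac{72}{5}pq - \tfrac{54}{5}p - \tfrac{3}{2}q^{4} - \tfrac{7}{2}q^{3} - 3q^{2}.
  leading term pq^{2}: subtract (-\tfrac{51}{20}q)·f_1 from -\tfrac{51}{10}pq^{2} - \tfrac{72}{5}pq - \tfrac{54}{5}p - \tfrac{3}{2}q^{4} - \tfrac{7}{2}q^{3} - 3q^{2} → -\tfrac{27}{4}pq - \tfrac{54}{5}p - \tfrac{3}{2}q^{4} - \tfrac{223}{20}q^{3} - \tfrac{417}{20}q^{2} - \tfrac{153}{10}q
  leading term pq: subtract (-\tfrac{27}{8})·f_1 from -\tfrac{27}{4}pq - \tfrac{54}{5}p - \tfrac{3}{2}q^{4} - \tfrac{223}{20}q^{3} - \tfrac{417}{20}q^{2} - \tfrac{153}{10}q → -\tfrac{27}{40}p - \tfrac{3}{2}q^{4} - \tfrac{223}{20}q^{3} - \tfrac{1239}{40}q^{2} - \tfrac{1557}{40}q - \tfrac{81}{4}
  leading term p: subtract (\tfrac{9}{20})·h_3 from -\tfrac{27}{40}p - \tfrac{3}{2}q^{4} - \tfrac{223}{20}q^{3} - \tfrac{1239}{40}q^{2} - \tfrac{1557}{40}q - \tfrac{81}{4} → -\tfrac{3}{2}q^{4} - \tfrac{223}{20}q^{3} - \tfrac{597}{20}q^{2} - \tfrac{171}{5}q - \tfrac{27}{2}
  leading term q^{4}: subtract (\tfrac{9}{10}q)·h_4 from -\tfrac{3}{2}q^{4} - \tfrac{223}{20}q^{3} - \tfrac{597}{20}q^{2} - \tfrac{171}{5}q - \tfrac{27}{2} → -\tfrac{5}{4}q^{3} - \tfrac{33}{4}q^{2} - 18q - \tfrac{27}{2}
  leading term q^{3}: subtract (\tfrac{3}{4})·h_4 from -\tfrac{5}{4}q^{3} - \tfrac{33}{4}q^{2} - 18q - \tfrac{27}{2} → 0
  remainder 0.

S(f_2,h_4): lcm = pq^{3}. S = -\tfrac{18}{5}pq^{2} - \tfrac{72}{5}pq - \tfrac{54}{5}p + q^{4} + 7q^{3} + 12q^{2}.
  leading term pq^{2}: subtract (-\tfrac{9}{5}q)·f_1 from -\tfrac{18}{5}pq^{2} - \tfrac{72}{5}pq - \tfrac{54}{5}p + q^{4} + 7q^{3} + 12q^{2} → -9pq - \tfrac{54}{5}p + q^{4} + \tfrac{8}{5}q^{3} - \tfrac{3}{5}q^{2} - \tfrac{54}{5}q
  leading term pq: subtract (-\tfrac{9}{2})·f_1 from -9pq - \tfrac{54}{5}p + q^{4} + \tfrac{8}{5}q^{3} - \tfrac{3}{5}q^{2} - \tfrac{54}{5}q → \tfrac{27}{10}p + q^{4} + \tfrac{8}{5}q^{3} - \tfrac{141}{10}q^{2} - \tfrac{423}{10}q - 27
  leading term p: subtract (-\tfrac{9}{5})·h_3 from \tfrac{27}{10}p + q^{4} + \tfrac{8}{5}q^{3} - \tfrac{141}{10}q^{2} - \tfrac{423}{10}q - 27 → q^{4} + \tfrac{8}{5}q^{3} - \tfrac{93}{5}q^{2} - \tfrac{306}{5}q - 54
  leading term q^{4}: subtract (-\tfrac{3}{5}q)·h_4 from q^{4} + \tfrac{8}{5}q^{3} - \tfrac{93}{5}q^{2} - \tfrac{306}{5}q - 54 → -5q^{3} - 33q^{2} - 72q - 54
  leading term q^{3}: subtract (3)·h_4 from -5q^{3} - 33q^{2} - 72q - 54 → 0
  remainder 0.

S(h_3,h_4): leading monomials are coprime, so the S-polynomial reduces to 0 (Buchberger's first criterion).
Every S-polynomial of the final basis reduces to 0, so we have a Gröbner basis.
Inter-reduce: drop elements whose leading term is divisible by another's, tail-reduce, and make monic.
Reduced Gröbner basis: {p + \tfrac{5}{3}q^{2} + 7q + 10, q^{3} + \tfrac{33}{5}q^{2} + \tfrac{72}{5}q + \tfrac{54}{5}}.

A lex Gröbner basis eliminates variables successively. Here q^{3} + \tfrac{33}{5}q^{2} + \tfrac{72}{5}q + \tfrac{54}{5} depends only on q, with roots {-3, -9/5 - 3*I/5, -9/5 + 3*I/5}; lifting each root through the earlier basis elements recovers the full solutions.
  q = -3: the earlier basis element becomes p + 4 = 0, giving p = -4 — point (-4, -3).
  q = -9/5 - 3*I/5: the earlier basis element becomes p + 11/5 - 3*I/5 = 0, giving p = -11/5 + 3*I/5 — point (-11/5 + 3*I/5, -9/5 - 3*I/5).
  q = -9/5 + 3*I/5: the earlier basis element becomes p + 11/5 + 3*I/5 = 0, giving p = -11/5 - 3*I/5 — point (-11/5 - 3*I/5, -9/5 + 3*I/5).

{(-4, -3), (-11/5 + 3*I/5, -9/5 - 3*I/5), (-11/5 - 3*I/5, -9/5 + 3*I/5)}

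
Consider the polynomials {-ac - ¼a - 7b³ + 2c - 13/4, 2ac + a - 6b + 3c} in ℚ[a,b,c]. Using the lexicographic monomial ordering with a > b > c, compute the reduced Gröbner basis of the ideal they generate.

G = {a - 28b³ - 12b + 14c - 13, b³c + ½b³ + 3/7bc + 3/28b - ½c² + 15/56c + 13/56}

f_1 = -ac - ¼a - 7b³ + 2c - 13/4, LT = ac.
f_2 = 2ac + a - 6b + 3c, LT = ac.

S(f_1,f_2): lcm = ac. S = -¼a + 7b³ + 3b - 7/2c + 13/4.
  leading term a: no divisor's leading term divides it; move -¼a to the remainder.
  leading term b³: no divisor's leading term divides it; move 7b³ to the remainder.
  leading term b: no divisor's leading term divides it; move 3b to the remainder.
  leading term c: no divisor's leading term divides it; move -7/2c to the remainder.
  leading term 1: no divisor's leading term divides it; move 13/4 to the remainder.
  remainder -¼a + 7b³ + 3b - 7/2c + 13/4 ≠ 0; add g_3 = -¼a + 7b³ + 3b - 7/2c + 13/4 to the basis.

S(f_1,g_3): lcm = ac. S = ¼a + 28b³c + 7b³ + 12bc - 14c² + 11c + 13/4.
  leading term a: subtract (-1)·g_3 from ¼a + 28b³c + 7b³ + 12bc - 14c² + 11c + 13/4 → 28b³c + 14b³ + 12bc + 3b - 14c² + 15/2c + 13/2
  leading term b³c: no divisor's leading term divides it; move 28b³c to the remainder.
  leading term b³: no divisor's leading term divides it; move 14b³ to the remainder.
  leading term bc: no divisor's leading term divides it; move 12bc to the remainder.
  leading term b: no divisor's leading term divides it; move 3b to the remainder.
  leading term c²: no divisor's leading term divides it; move -14c² to the remainder.
  leading term c: no divisor's leading term divides it; move 15/2c to the remainder.
  leading term 1: no divisor's leading term divides it; move 13/2 to the remainder.
  remainder 28b³c + 14b³ + 12bc + 3b - 14c² + 15/2c + 13/2 ≠ 0; add g_4 = 28b³c + 14b³ + 12bc + 3b - 14c² + 15/2c + 13/2 to the basis.

The other S-polynomials (S(f_2,g_3), S(f_1,g_4), S(f_2,g_4), S(g_3,g_4)) all reduce to 0 modulo the current basis, so we have a Gröbner basis.
Inter-reduce: drop elements whose leading term is divisible by another's, tail-reduce, and make monic.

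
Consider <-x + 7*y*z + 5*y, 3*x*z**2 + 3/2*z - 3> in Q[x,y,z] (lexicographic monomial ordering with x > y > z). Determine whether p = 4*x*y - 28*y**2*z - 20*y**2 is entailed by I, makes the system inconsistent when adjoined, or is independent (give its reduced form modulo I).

First compute the reduced Gröbner basis of I by Buchberger's algorithm.
f_1 = -x + 7*y*z + 5*y, LT = x.
f_2 = 3*x*z**2 + 3/2*z - 3, LT = x*z**2.

S(f_1,f_2): lcm = x*z**2. S = -7*y*z**3 - 5*y*z**2 - 1/2*z + 1.
  reduce S modulo (f_1, f_2):
  remainder -7*y*z**3 - 5*y*z**2 - 1/2*z + 1 ≠ 0; add h_3 = -7*y*z**3 - 5*y*z**2 - 1/2*z + 1 to the basis.

The other S-polynomials (S(f_1,h_3), S(f_2,h_3)) all reduce to 0 modulo the current basis, so we have a Gröbner basis.
Inter-reduce: drop elements whose leading term is divisible by another's, tail-reduce, and make monic.
Reduced Gröbner basis: {x - 7*y*z - 5*y, y*z**3 + 5/7*y*z**2 + 1/14*z - 1/7}.
Label its elements g_1 = x - 7*y*z - 5*y, g_2 = y*z**3 + 5/7*y*z**2 + 1/14*z - 1/7.

Reduce p = 4*x*y - 28*y**2*z - 20*y**2 modulo G:
  leading term x*y: subtract (4*y)·g_1 from 4*x*y - 28*y**2*z - 20*y**2 → 0
  normal form = 0.
Since the normal form is 0, p ∈ I.

4*x*y - 28*y**2*z - 20*y**2 lies in I (it reduces to 0).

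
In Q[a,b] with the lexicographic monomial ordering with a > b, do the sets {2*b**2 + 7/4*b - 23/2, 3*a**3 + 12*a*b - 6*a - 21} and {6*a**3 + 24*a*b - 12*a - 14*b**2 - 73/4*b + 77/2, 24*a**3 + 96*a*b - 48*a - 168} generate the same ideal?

For a fixed monomial order, each ideal has a unique reduced Gröbner basis; comparing bases decides equality.
Buchberger on the first generating set:
f_1 = 2*b**2 + 7/4*b - 23/2, LT = b**2.
f_2 = 3*a**3 + 12*a*b - 6*a - 21, LT = a**3.

The S-polynomials (S(f_1,f_2)) all reduce to 0 modulo the current basis, so we have a Gröbner basis.
Inter-reduce: drop elements whose leading term is divisible by another's, tail-reduce, and make monic.
Reduced Gröbner basis: {a**3 + 4*a*b - 2*a - 7, b**2 + 7/8*b - 23/4}.

Buchberger on the second generating set:
h_1 = 6*a**3 + 24*a*b - 12*a - 14*b**2 - 73/4*b + 77/2, LT = a**3.
h_2 = 24*a**3 + 96*a*b - 48*a - 168, LT = a**3.

S(h_1,h_2): lcm = a**3. S = -7/3*b**2 - 73/24*b + 161/12.
  leading term b**2: no divisor's leading term divides it; move -7/3*b**2 to the remainder.
  leading term b: no divisor's leading term divides it; move -73/24*b to the remainder.
  leading term 1: no divisor's leading term divides it; move 161/12 to the remainder.
  remainder -7/3*b**2 - 73/24*b + 161/12 ≠ 0; add k_3 = -7/3*b**2 - 73/24*b + 161/12 to the basis.

The other S-polynomials (S(h_1,k_3), S(h_2,k_3)) all reduce to 0 modulo the current basis, so we have a Gröbner basis.
Inter-reduce: drop elements whose leading term is divisible by another's, tail-reduce, and make monic.
Reduced Gröbner basis: {a**3 + 4*a*b - 2*a - 7, b**2 + 73/56*b - 23/4}.

Since the reduced bases disagree, the two ideals are not the same.

No, the ideals differ.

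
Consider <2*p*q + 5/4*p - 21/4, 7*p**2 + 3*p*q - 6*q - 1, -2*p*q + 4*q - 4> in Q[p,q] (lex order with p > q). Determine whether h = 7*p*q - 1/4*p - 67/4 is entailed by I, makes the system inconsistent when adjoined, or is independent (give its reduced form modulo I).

First compute the reduced Gröbner basis of I by Buchberger's algorithm.
f_1 = 2*p*q + 5/4*p - 21/4, LT = p*q.
f_2 = 7*p**2 + 3*p*q - 6*q - 1, LT = p**2.
f_3 = -2*p*q + 4*q - 4, LT = p*q.

S(f_1,f_2): lcm = p**2*q. S = 5/8*p**2 - 3/7*p*q**2 - 21/8*p + 6/7*q**2 + 1/7*q.
  leading term p**2: subtract (5/56)·f_2 from 5/8*p**2 - 3/7*p*q**2 - 21/8*p + 6/7*q**2 + 1/7*q → -3/7*p*q**2 - 15/56*p*q - 21/8*p + 6/7*q**2 + 19/28*q + 5/56
  leading term p*q**2: subtract (-3/14*q)·f_1 from -3/7*p*q**2 - 15/56*p*q - 21/8*p + 6/7*q**2 + 19/28*q + 5/56 → -21/8*p + 6/7*q**2 - 25/56*q + 5/56
  leading term p: no divisor's leading term divides it; move -21/8*p to the remainder.
  leading term q**2: no divisor's leading term divides it; move 6/7*q**2 to the remainder.
  leading term q: no divisor's leading term divides it; move -25/56*q to the remainder.
  leading term 1: no divisor's leading term divides it; move 5/56 to the remainder.
  remainder -21/8*p + 6/7*q**2 - 25/56*q + 5/56 ≠ 0; add k_4 = -21/8*p + 6/7*q**2 - 25/56*q + 5/56 to the basis.

S(f_1,f_3): lcm = p*q. S = 5/8*p + 2*q - 37/8.
  leading term p: subtract (-5/21)·k_4 from 5/8*p + 2*q - 37/8 → 10/49*q**2 + 2227/1176*q - 2707/588
  leading term q**2: no divisor's leading term divides it; move 10/49*q**2 to the remainder.
  leading term q: no divisor's leading term divides it; move 2227/1176*q to the remainder.
  leading term 1: no divisor's leading term divides it; move -2707/588 to the remainder.
  remainder 10/49*q**2 + 2227/1176*q - 2707/588 ≠ 0; add k_5 = 10/49*q**2 + 2227/1176*q - 2707/588 to the basis.

S(f_2,f_3): lcm = p**2*q. S = 3/7*p*q**2 + 2*p*q - 2*p - 6/7*q**2 - 1/7*q.
  leading term p*q**2: subtract (3/14*q)·f_1 from 3/7*p*q**2 + 2*p*q - 2*p - 6/7*q**2 - 1/7*q → 97/56*p*q - 2*p - 6/7*q**2 + 55/56*q
  leading term p*q: subtract (97/112)·f_1 from 97/56*p*q - 2*p - 6/7*q**2 + 55/56*q → -1381/448*p - 6/7*q**2 + 55/56*q + 291/64
  leading term p: subtract (1381/1176)·k_4 from -1381/448*p - 6/7*q**2 + 55/56*q + 291/64 → -2557/1372*q**2 + 99205/65856*q + 146267/32928
  leading term q**2: subtract (-2557/280)·k_5 from -2557/1372*q**2 + 99205/65856*q + 146267/32928 → 94/5*q - 188/5
  leading term q: no divisor's leading term divides it; move 94/5*q to the remainder.
  leading term 1: no divisor's leading term divides it; move -188/5 to the remainder.
  remainder 94/5*q - 188/5 ≠ 0; add k_6 = 94/5*q - 188/5 to the basis.

The other S-polynomials (S(f_1,k_4), S(f_2,k_4), S(f_3,k_4), S(f_1,k_5), S(f_2,k_5), S(f_3,k_5), S(k_4,k_5), S(f_1,k_6), S(f_2,k_6), S(f_3,k_6), S(k_4,k_6), S(k_5,k_6)) all reduce to 0 modulo the current basis, so we have a Gröbner basis.
Inter-reduce: drop elements whose leading term is divisible by another's, tail-reduce, and make monic.
Reduced Gröbner basis: {p - 1, q - 2}.
Label its elements g_1 = p - 1, g_2 = q - 2.

Reduce h = 7*p*q - 1/4*p - 67/4 modulo G:
  leading term p*q: subtract (7*q)·g_1 from 7*p*q - 1/4*p - 67/4 → -1/4*p + 7*q - 67/4
  leading term p: subtract (-1/4)·g_1 from -1/4*p + 7*q - 67/4 → 7*q - 17
  leading term q: subtract (7)·g_2 from 7*q - 17 → -3
  leading term 1: no divisor's leading term divides it; move -3 to the remainder.
  normal form = -3.
The normal form is nonzero, so h ∉ I. Since h minus its normal form lies in I, I + (h) = I + (r) where r = -3; decide whether this ideal is the whole ring.
Here r = -3 is a nonzero constant, hence a unit: 1 ∈ I + (h), the Gröbner basis of I + (h) is {1}, and the enlarged system has no common solution — adjoining h is inconsistent.

Ideal membership is decidable via reduction modulo a Gröbner basis.

Adjoining 7*p*q - 1/4*p - 67/4 makes the ideal the whole ring: the system is inconsistent.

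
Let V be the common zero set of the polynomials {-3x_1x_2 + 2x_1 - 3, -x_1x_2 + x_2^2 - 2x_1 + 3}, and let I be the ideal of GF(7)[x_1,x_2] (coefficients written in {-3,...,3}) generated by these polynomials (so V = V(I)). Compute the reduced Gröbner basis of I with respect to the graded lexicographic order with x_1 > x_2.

f_1 = -3x_1x_2 + 2x_1 - 3, LT = x_1x_2.
f_2 = -x_1x_2 + x_2^2 - 2x_1 + 3, LT = x_1x_2.

S(f_1,f_2): lcm = x_1x_2. S = x_2^2 + 2x_1 - 3.
  leading term x_2^2: no divisor's leading term divides it; move x_2^2 to the remainder.
  leading term x_1: no divisor's leading term divides it; move 2x_1 to the remainder.
  leading term 1: no divisor's leading term divides it; move -3 to the remainder.
  remainder x_2^2 + 2x_1 - 3 ≠ 0; add g_3 = x_2^2 + 2x_1 - 3 to the basis.

S(f_1,g_3): lcm = x_1x_2^2. S = -2x_1^2 - 3x_1x_2 + 3x_1 + x_2.
  leading term x_1^2: no divisor's leading term divides it; move -2x_1^2 to the remainder.
  leading term x_1x_2: subtract (1)·f_1 from -3x_1x_2 + 3x_1 + x_2 → x_1 + x_2 + 3
  leading term x_1: no divisor's leading term divides it; move x_1 to the remainder.
  leading term x_2: no divisor's leading term divides it; move x_2 to the remainder.
  leading term 1: no divisor's leading term divides it; move 3 to the remainder.
  remainder -2x_1^2 + x_1 + x_2 + 3 ≠ 0; add g_4 = -2x_1^2 + x_1 + x_2 + 3 to the basis.

The other S-polynomials (S(f_2,g_3), S(f_1,g_4), S(f_2,g_4), S(g_3,g_4)) all reduce to 0 modulo the current basis, so we have a Gröbner basis.
Inter-reduce: drop elements whose leading term is divisible by another's, tail-reduce, and make monic.

G = {x_1^2 + 3x_1 + 3x_2 + 2, x_1x_2 - 3x_1 + 1, x_2^2 + 2x_1 - 3}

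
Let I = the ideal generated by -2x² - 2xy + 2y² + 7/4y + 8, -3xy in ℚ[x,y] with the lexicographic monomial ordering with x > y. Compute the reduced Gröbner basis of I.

G = {x² - y² - ⅞y - 4, xy, y³ + ⅞y² + 4y}

f_1 = -2x² - 2xy + 2y² + 7/4y + 8, LT = x².
f_2 = -3xy, LT = xy.

S(f_1,f_2): lcm = x²y. S = xy² - y³ - ⅞y² - 4y.
  reduce S modulo (f_1, f_2):
  remainder -y³ - ⅞y² - 4y ≠ 0; add g_3 = -y³ - ⅞y² - 4y to the basis.

The other S-polynomials (S(f_1,g_3), S(f_2,g_3)) all reduce to 0 modulo the current basis, so we have a Gröbner basis.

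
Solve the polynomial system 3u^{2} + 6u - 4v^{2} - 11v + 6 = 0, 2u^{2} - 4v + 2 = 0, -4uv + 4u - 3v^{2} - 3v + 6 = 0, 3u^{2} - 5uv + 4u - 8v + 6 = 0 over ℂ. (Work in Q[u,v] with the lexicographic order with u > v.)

{(1, 1)}

Compute a lex Gröbner basis by Buchberger's algorithm.
f_1 = 3u^{2} + 6u - 4v^{2} - 11v + 6, LT = u^{2}.
f_2 = 2u^{2} - 4v + 2, LT = u^{2}.
f_3 = -4uv + 4u - 3v^{2} - 3v + 6, LT = uv.
f_4 = 3u^{2} - 5uv + 4u - 8v + 6, LT = u^{2}.

S(f_1,f_2): lcm = u^{2}. S = 2u - \tfrac{4}{3}v^{2} - \tfrac{5}{3}v + 1.
  reduce S modulo (f_1, f_2, f_3, f_4):
  remainder 2u - \tfrac{4}{3}v^{2} - \tfrac{5}{3}v + 1 ≠ 0; add h_5 = 2u - \tfrac{4}{3}v^{2} - \tfrac{5}{3}v + 1 to the basis.

S(f_1,f_3): lcm = u^{2}v. S = u^{2} - \tfrac{3}{4}uv^{2} + \tfrac{5}{4}uv + \tfrac{3}{2}u - \tfrac{4}{3}v^{3} - \tfrac{11}{3}v^{2} + 2v.
  reduce S modulo (f_1, f_2, f_3, f_4, h_5):
  remainder -\tfrac{37}{48}v^{3} - \tfrac{103}{48}v^{2} + \tfrac{25}{6}v - \tfrac{5}{4} ≠ 0; add h_6 = -\tfrac{37}{48}v^{3} - \tfrac{103}{48}v^{2} + \tfrac{25}{6}v - \tfrac{5}{4} to the basis.

S(f_1,f_4): lcm = u^{2}. S = \tfrac{5}{3}uv + \tfrac{2}{3}u - \tfrac{4}{3}v^{2} - v.
  reduce S modulo (f_1, f_2, f_3, f_4, h_5, h_6):
  remainder -\tfrac{37}{36}v^{2} - \tfrac{11}{36}v + \tfrac{4}{3} ≠ 0; add h_7 = -\tfrac{37}{36}v^{2} - \tfrac{11}{36}v + \tfrac{4}{3} to the basis.

S(f_2,f_3): lcm = u^{2}v. S = u^{2} - \tfrac{3}{4}uv^{2} - \tfrac{3}{4}uv + \tfrac{3}{2}u - 2v^{2} + v.
  reduce S modulo (f_1, f_2, f_3, f_4, h_5, h_6, h_7):
  remainder \tfrac{9034}{1369}v - \tfrac{9034}{1369} ≠ 0; add h_8 = \tfrac{9034}{1369}v - \tfrac{9034}{1369} to the basis.

The other S-polynomials (S(f_2,f_4), S(f_3,f_4), S(f_1,h_5), S(f_2,h_5), S(f_3,h_5), S(f_4,h_5), S(f_1,h_6), S(f_2,h_6), S(f_3,h_6), S(f_4,h_6), S(h_5,h_6), S(f_1,h_7), S(f_2,h_7), S(f_3,h_7), S(f_4,h_7), S(h_5,h_7), S(h_6,h_7), S(f_1,h_8), S(f_2,h_8), S(f_3,h_8), S(f_4,h_8), S(h_5,h_8), S(h_6,h_8), S(h_7,h_8)) all reduce to 0 modulo the current basis, so we have a Gröbner basis.
Inter-reduce: drop elements whose leading term is divisible by another's, tail-reduce, and make monic.
Reduced Gröbner basis: {u - 1, v - 1}.

A lex Gröbner basis eliminates variables successively. Here v - 1 depends only on v, with roots {1}; lifting each root through the earlier basis elements recovers the full solutions.
  v = 1: the earlier basis element becomes u - 1 = 0, giving u = 1 — point (1, 1).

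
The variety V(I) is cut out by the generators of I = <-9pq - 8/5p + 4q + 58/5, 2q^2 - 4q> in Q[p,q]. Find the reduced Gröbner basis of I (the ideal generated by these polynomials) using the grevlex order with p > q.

f_1 = -9pq - 8/5p + 4q + 58/5, LT = pq.
f_2 = 2q^2 - 4q, LT = q^2.

S(f_1,f_2): lcm = pq^2. S = 98/45pq - 4/9q^2 - 58/45q.
  leading term pq: subtract (-98/405)·f_1 from 98/45pq - 4/9q^2 - 58/45q → -4/9q^2 - 784/2025p - 26/81q + 5684/2025
  leading term q^2: subtract (-2/9)·f_2 from -4/9q^2 - 784/2025p - 26/81q + 5684/2025 → -784/2025p - 98/81q + 5684/2025
  leading term p: no divisor's leading term divides it; move -784/2025p to the remainder.
  leading term q: no divisor's leading term divides it; move -98/81q to the remainder.
  leading term 1: no divisor's leading term divides it; move 5684/2025 to the remainder.
  remainder -784/2025p - 98/81q + 5684/2025 ≠ 0; add g_3 = -784/2025p - 98/81q + 5684/2025 to the basis.

The other S-polynomials (S(f_1,g_3), S(f_2,g_3)) all reduce to 0 modulo the current basis, so we have a Gröbner basis.
Inter-reduce: drop elements whose leading term is divisible by another's, tail-reduce, and make monic.

G = {q^2 - 2q, p + 25/8q - 29/4}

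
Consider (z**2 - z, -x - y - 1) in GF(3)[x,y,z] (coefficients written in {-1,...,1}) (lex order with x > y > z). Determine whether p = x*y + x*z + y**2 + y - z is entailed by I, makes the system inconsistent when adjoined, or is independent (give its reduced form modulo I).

First compute the reduced Gröbner basis of I by Buchberger's algorithm.
f_1 = z**2 - z, LT = z**2.
f_2 = -x - y - 1, LT = x.

The S-polynomials (S(f_1,f_2)) all reduce to 0 modulo the current basis, so we have a Gröbner basis.
Inter-reduce: drop elements whose leading term is divisible by another's, tail-reduce, and make monic.
Reduced Gröbner basis: {x + y + 1, z**2 - z}.
Label its elements g_1 = x + y + 1, g_2 = z**2 - z.

Reduce p = x*y + x*z + y**2 + y - z modulo G:
  leading term x*y: subtract (y)·g_1 from x*y + x*z + y**2 + y - z → x*z - z
  leading term x*z: subtract (z)·g_1 from x*z - z → -y*z + z
  leading term y*z: no divisor's leading term divides it; move -y*z to the remainder.
  leading term z: no divisor's leading term divides it; move z to the remainder.
  normal form = -y*z + z.
The normal form is nonzero, so p ∉ I. Since p minus its normal form lies in I, I + (p) = I + (r) where r = -y*z + z; decide whether this ideal is the whole ring.
Run Buchberger on G together with r (pairs among the g_i already reduce to 0 since G is a Gröbner basis):
g_1 = x + y + 1, LT = x.
g_2 = z**2 - z, LT = z**2.
r = -y*z + z, LT = y*z.

The S-polynomials (S(g_1,g_2), S(g_1,r), S(g_2,r)) all reduce to 0 modulo the current basis, so we have a Gröbner basis.
Inter-reduce: drop elements whose leading term is divisible by another's, tail-reduce, and make monic.
Reduced Gröbner basis: {x + y + 1, y*z - z, z**2 - z}.
The reduced Gröbner basis of I + (p) is {x + y + 1, y*z - z, z**2 - z} ≠ {1}, a proper ideal, so the enlarged system stays consistent: p is independent of I, with normal form -y*z + z.

The remainder on division by a Gröbner basis is unique — it is the normal form.

x*y + x*z + y**2 + y - z is independent of I; its normal form modulo I is -y*z + z.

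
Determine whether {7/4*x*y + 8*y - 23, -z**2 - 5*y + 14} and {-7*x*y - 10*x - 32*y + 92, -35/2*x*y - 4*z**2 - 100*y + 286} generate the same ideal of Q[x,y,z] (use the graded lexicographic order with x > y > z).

Since reduced Gröbner bases are canonical representatives of ideals under a given ordering, it suffices to compute and compare them.
Buchberger on the first generating set:
f_1 = 7/4*x*y + 8*y - 23, LT = x*y.
f_2 = -z**2 - 5*y + 14, LT = z**2.

The S-polynomials (S(f_1,f_2)) all reduce to 0 modulo the current basis, so we have a Gröbner basis.
Inter-reduce: drop elements whose leading term is divisible by another's, tail-reduce, and make monic.
Reduced Gröbner basis: {x*y + 32/7*y - 92/7, z**2 + 5*y - 14}.

Buchberger on the second generating set:
h_1 = -7*x*y - 10*x - 32*y + 92, LT = x*y.
h_2 = -35/2*x*y - 4*z**2 - 100*y + 286, LT = x*y.

S(h_1,h_2): lcm = x*y. S = -8/35*z**2 + 10/7*x - 8/7*y + 16/5.
  reduce S modulo (h_1, h_2):
  remainder -8/35*z**2 + 10/7*x - 8/7*y + 16/5 ≠ 0; add k_3 = -8/35*z**2 + 10/7*x - 8/7*y + 16/5 to the basis.

The other S-polynomials (S(h_1,k_3), S(h_2,k_3)) all reduce to 0 modulo the current basis, so we have a Gröbner basis.
Inter-reduce: drop elements whose leading term is divisible by another's, tail-reduce, and make monic.
Reduced Gröbner basis: {x*y + 10/7*x + 32/7*y - 92/7, z**2 - 25/4*x + 5*y - 14}.

These differ, so the ideals are not equal.

No, the ideals differ.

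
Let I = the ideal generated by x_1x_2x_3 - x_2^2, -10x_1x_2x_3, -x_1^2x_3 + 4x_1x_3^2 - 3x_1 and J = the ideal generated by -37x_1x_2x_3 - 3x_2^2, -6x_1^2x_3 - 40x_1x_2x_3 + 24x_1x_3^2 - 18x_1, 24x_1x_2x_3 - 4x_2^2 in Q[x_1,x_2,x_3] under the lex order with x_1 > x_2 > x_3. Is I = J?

Two ideals are equal iff their reduced Gröbner bases coincide (the reduced basis is unique for a fixed ordering).
Buchberger on the first generating set:
f_1 = x_1x_2x_3 - x_2^2, LT = x_1x_2x_3.
f_2 = -10x_1x_2x_3, LT = x_1x_2x_3.
f_3 = -x_1^2x_3 + 4x_1x_3^2 - 3x_1, LT = x_1^2x_3.

S(f_1,f_2): lcm = x_1x_2x_3. S = -x_2^2.
  reduce S modulo (f_1, f_2, f_3):
  remainder -x_2^2 ≠ 0; add g_4 = -x_2^2 to the basis.

S(f_1,f_3): lcm = x_1^2x_2x_3. S = -x_1x_2^2 + 4x_1x_2x_3^2 - 3x_1x_2.
  reduce S modulo (f_1, f_2, f_3, g_4):
  remainder -3x_1x_2 ≠ 0; add g_5 = -3x_1x_2 to the basis.

The other S-polynomials (S(f_2,f_3), S(f_1,g_4), S(f_2,g_4), S(f_3,g_4), S(f_1,g_5), S(f_2,g_5), S(f_3,g_5), S(g_4,g_5)) all reduce to 0 modulo the current basis, so we have a Gröbner basis.
Inter-reduce: drop elements whose leading term is divisible by another's, tail-reduce, and make monic.
Reduced Gröbner basis: {x_1^2x_3 - 4x_1x_3^2 + 3x_1, x_1x_2, x_2^2}.

Buchberger on the second generating set:
h_1 = -37x_1x_2x_3 - 3x_2^2, LT = x_1x_2x_3.
h_2 = -6x_1^2x_3 - 40x_1x_2x_3 + 24x_1x_3^2 - 18x_1, LT = x_1^2x_3.
h_3 = 24x_1x_2x_3 - 4x_2^2, LT = x_1x_2x_3.

S(h_1,h_2): lcm = x_1^2x_2x_3. S = -20/3x_1x_2^2x_3 + 3/37x_1x_2^2 + 4x_1x_2x_3^2 - 3x_1x_2.
  reduce S modulo (h_1, h_2, h_3):
  remainder 3/37x_1x_2^2 - 3x_1x_2 + 20/37x_2^3 - 12/37x_2^2x_3 ≠ 0; add k_4 = 3/37x_1x_2^2 - 3x_1x_2 + 20/37x_2^3 - 12/37x_2^2x_3 to the basis.

S(h_1,h_3): lcm = x_1x_2x_3. S = 55/222x_2^2.
  reduce S modulo (h_1, h_2, h_3, k_4):
  remainder 55/222x_2^2 ≠ 0; add k_5 = 55/222x_2^2 to the basis.

S(h_2,h_3): lcm = x_1^2x_2x_3. S = 20/3x_1x_2^2x_3 + 1/6x_1x_2^2 - 4x_1x_2x_3^2 + 3x_1x_2.
  reduce S modulo (h_1, h_2, h_3, k_4, k_5):
  remainder 55/6x_1x_2 ≠ 0; add k_6 = 55/6x_1x_2 to the basis.

The other S-polynomials (S(h_1,k_4), S(h_2,k_4), S(h_3,k_4), S(h_1,k_5), S(h_2,k_5), S(h_3,k_5), S(k_4,k_5), S(h_1,k_6), S(h_2,k_6), S(h_3,k_6), S(k_4,k_6), S(k_5,k_6)) all reduce to 0 modulo the current basis, so we have a Gröbner basis.
Inter-reduce: drop elements whose leading term is divisible by another's, tail-reduce, and make monic.
Reduced Gröbner basis: {x_1^2x_3 - 4x_1x_3^2 + 3x_1, x_1x_2, x_2^2}.

These coincide, so the ideals are equal.

Yes, the ideals are equal.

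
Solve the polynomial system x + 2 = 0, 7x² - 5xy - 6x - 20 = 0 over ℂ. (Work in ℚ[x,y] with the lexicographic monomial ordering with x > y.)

{(-2, -2)}

Compute a lex Gröbner basis by Buchberger's algorithm.
f_1 = x + 2, LT = x.
f_2 = 7x² - 5xy - 6x - 20, LT = x².

S(f_1,f_2): lcm = x². S = 5/7xy + 20/7x + 20/7.
  reduce S modulo (f_1, f_2):
  remainder -10/7y - 20/7 ≠ 0; add h_3 = -10/7y - 20/7 to the basis.

The other S-polynomials (S(f_1,h_3), S(f_2,h_3)) all reduce to 0 modulo the current basis, so we have a Gröbner basis.
Inter-reduce: drop elements whose leading term is divisible by another's, tail-reduce, and make monic.
Reduced Gröbner basis: {x + 2, y + 2}.

A lex Gröbner basis eliminates variables successively. Here y + 2 depends only on y, with roots {-2}; lifting each root through the earlier basis elements recovers the full solutions.
  y = -2: the earlier basis element becomes x + 2 = 0, giving x = -2 — point (-2, -2).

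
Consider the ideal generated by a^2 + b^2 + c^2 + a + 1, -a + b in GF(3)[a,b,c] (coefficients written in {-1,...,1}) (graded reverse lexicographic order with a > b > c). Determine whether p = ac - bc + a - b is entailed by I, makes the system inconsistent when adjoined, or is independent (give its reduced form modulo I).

First compute the reduced Gröbner basis of I by Buchberger's algorithm.
f_1 = a^2 + b^2 + c^2 + a + 1, LT = a^2.
f_2 = -a + b, LT = a.

S(f_1,f_2): lcm = a^2. S = ab + b^2 + c^2 + a + 1.
  leading term ab: subtract (-b)·f_2 from ab + b^2 + c^2 + a + 1 → -b^2 + c^2 + a + 1
  leading term b^2: no divisor's leading term divides it; move -b^2 to the remainder.
  leading term c^2: no divisor's leading term divides it; move c^2 to the remainder.
  leading term a: subtract (-1)·f_2 from a + 1 → b + 1
  leading term b: no divisor's leading term divides it; move b to the remainder.
  leading term 1: no divisor's leading term divides it; move 1 to the remainder.
  remainder -b^2 + c^2 + b + 1 ≠ 0; add h_3 = -b^2 + c^2 + b + 1 to the basis.

The other S-polynomials (S(f_1,h_3), S(f_2,h_3)) all reduce to 0 modulo the current basis, so we have a Gröbner basis.
Inter-reduce: drop elements whose leading term is divisible by another's, tail-reduce, and make monic.
Reduced Gröbner basis: {b^2 - c^2 - b - 1, a - b}.
Label its elements g_1 = b^2 - c^2 - b - 1, g_2 = a - b.

Reduce p = ac - bc + a - b modulo G:
  leading term ac: subtract (c)·g_2 from ac - bc + a - b → a - b
  leading term a: subtract (1)·g_2 from a - b → 0
  normal form = 0.
Since the normal form is 0, p ∈ I.

The remainder on division by a Gröbner basis is unique — it is the normal form.

ac - bc + a - b lies in I (it reduces to 0).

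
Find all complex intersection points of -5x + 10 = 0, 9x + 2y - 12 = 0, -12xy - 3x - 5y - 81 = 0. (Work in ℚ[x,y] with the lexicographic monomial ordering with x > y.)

{(2, -3)}

Compute a lex Gröbner basis by Buchberger's algorithm.
f_1 = -5x + 10, LT = x.
f_2 = 9x + 2y - 12, LT = x.
f_3 = -12xy - 3x - 5y - 81, LT = xy.

S(f_1,f_2): lcm = x. S = -2/9y - ⅔.
  leading term y: no divisor's leading term divides it; move -2/9y to the remainder.
  leading term 1: no divisor's leading term divides it; move -⅔ to the remainder.
  remainder -2/9y - ⅔ ≠ 0; add h_4 = -2/9y - ⅔ to the basis.

The other S-polynomials (S(f_1,f_3), S(f_2,f_3), S(f_1,h_4), S(f_2,h_4), S(f_3,h_4)) all reduce to 0 modulo the current basis, so we have a Gröbner basis.
Inter-reduce: drop elements whose leading term is divisible by another's, tail-reduce, and make monic.
Reduced Gröbner basis: {x - 2, y + 3}.

Since the basis is lex-ordered, y + 3 is univariate in y. Its roots are {-3}. Back-substituting each root into the other basis elements fixes the other coordinates.
  y = -3: the earlier basis element becomes x - 2 = 0, giving x = 2 — point (2, -3).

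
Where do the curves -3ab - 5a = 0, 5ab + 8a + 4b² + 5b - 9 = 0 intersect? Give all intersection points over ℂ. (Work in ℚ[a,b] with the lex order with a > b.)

Compute a lex Gröbner basis by Buchberger's algorithm.
f_1 = -3ab - 5a, LT = ab.
f_2 = 5ab + 8a + 4b² + 5b - 9, LT = ab.

S(f_1,f_2): lcm = ab. S = 1/15a - ⅘b² - b + 9/5.
  leading term a: no divisor's leading term divides it; move 1/15a to the remainder.
  leading term b²: no divisor's leading term divides it; move -⅘b² to the remainder.
  leading term b: no divisor's leading term divides it; move -b to the remainder.
  leading term 1: no divisor's leading term divides it; move 9/5 to the remainder.
  remainder 1/15a - ⅘b² - b + 9/5 ≠ 0; add h_3 = 1/15a - ⅘b² - b + 9/5 to the basis.

S(f_1,h_3): lcm = ab. S = 5/3a + 12b³ + 15b² - 27b.
  leading term a: subtract (25)·h_3 from 5/3a + 12b³ + 15b² - 27b → 12b³ + 35b² - 2b - 45
  leading term b³: no divisor's leading term divides it; move 12b³ to the remainder.
  leading term b²: no divisor's leading term divides it; move 35b² to the remainder.
  leading term b: no divisor's leading term divides it; move -2b to the remainder.
  leading term 1: no divisor's leading term divides it; move -45 to the remainder.
  remainder 12b³ + 35b² - 2b - 45 ≠ 0; add h_4 = 12b³ + 35b² - 2b - 45 to the basis.

The other S-polynomials (S(f_2,h_3), S(f_1,h_4), S(f_2,h_4), S(h_3,h_4)) all reduce to 0 modulo the current basis, so we have a Gröbner basis.
Inter-reduce: drop elements whose leading term is divisible by another's, tail-reduce, and make monic.
Reduced Gröbner basis: {a - 12b² - 15b + 27, b³ + 35/12b² - ⅙b - 15/4}.

The lex basis is triangular: the last element involves only b. Solving b³ + 35/12b² - ⅙b - 15/4 = 0 gives b ∈ {-9/4, -5/3, 1}; substituting each value into the earlier elements determines the remaining variables.
  b = -9/4: the earlier basis element becomes a = 0, giving a = 0 — point (0, -9/4).
  b = -5/3: the earlier basis element becomes a + 56/3 = 0, giving a = -56/3 — point (-56/3, -5/3).
  b = 1: the earlier basis element becomes a = 0, giving a = 0 — point (0, 1).

{(0, -9/4), (-56/3, -5/3), (0, 1)}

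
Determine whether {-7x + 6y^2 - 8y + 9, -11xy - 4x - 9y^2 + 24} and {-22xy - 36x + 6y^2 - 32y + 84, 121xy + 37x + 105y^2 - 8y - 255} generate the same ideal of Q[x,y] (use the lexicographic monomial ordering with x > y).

Yes, the ideals are equal.

Since reduced Gröbner bases are canonical representatives of ideals under a given ordering, it suffices to compute and compare them.
Buchberger on the first generating set:
f_1 = -7x + 6y^2 - 8y + 9, LT = x.
f_2 = -11xy - 4x - 9y^2 + 24, LT = xy.

S(f_1,f_2): lcm = xy. S = -4/11x - 6/7y^3 + 25/77y^2 - 9/7y + 24/11.
  leading term x: subtract (4/77)·f_1 from -4/11x - 6/7y^3 + 25/77y^2 - 9/7y + 24/11 → -6/7y^3 + 1/77y^2 - 67/77y + 12/7
  leading term y^3: no divisor's leading term divides it; move -6/7y^3 to the remainder.
  leading term y^2: no divisor's leading term divides it; move 1/77y^2 to the remainder.
  leading term y: no divisor's leading term divides it; move -67/77y to the remainder.
  leading term 1: no divisor's leading term divides it; move 12/7 to the remainder.
  remainder -6/7y^3 + 1/77y^2 - 67/77y + 12/7 ≠ 0; add g_3 = -6/7y^3 + 1/77y^2 - 67/77y + 12/7 to the basis.

The other S-polynomials (S(f_1,g_3), S(f_2,g_3)) all reduce to 0 modulo the current basis, so we have a Gröbner basis.
Inter-reduce: drop elements whose leading term is divisible by another's, tail-reduce, and make monic.
Reduced Gröbner basis: {x - 6/7y^2 + 8/7y - 9/7, y^3 - 1/66y^2 + 67/66y - 2}.

Buchberger on the second generating set:
h_1 = -22xy - 36x + 6y^2 - 32y + 84, LT = xy.
h_2 = 121xy + 37x + 105y^2 - 8y - 255, LT = xy.

S(h_1,h_2): lcm = xy. S = 161/121x - 138/121y^2 + 184/121y - 207/121.
  leading term x: no divisor's leading term divides it; move 161/121x to the remainder.
  leading term y^2: no divisor's leading term divides it; move -138/121y^2 to the remainder.
  leading term y: no divisor's leading term divides it; move 184/121y to the remainder.
  leading term 1: no divisor's leading term divides it; move -207/121 to the remainder.
  remainder 161/121x - 138/121y^2 + 184/121y - 207/121 ≠ 0; add k_3 = 161/121x - 138/121y^2 + 184/121y - 207/121 to the basis.

S(h_1,k_3): lcm = xy. S = 18/11x + 6/7y^3 - 109/77y^2 + 211/77y - 42/11.
  leading term x: subtract (198/161)·k_3 from 18/11x + 6/7y^3 - 109/77y^2 + 211/77y - 42/11 → 6/7y^3 - 1/77y^2 + 67/77y - 12/7
  leading term y^3: no divisor's leading term divides it; move 6/7y^3 to the remainder.
  leading term y^2: no divisor's leading term divides it; move -1/77y^2 to the remainder.
  leading term y: no divisor's leading term divides it; move 67/77y to the remainder.
  leading term 1: no divisor's leading term divides it; move -12/7 to the remainder.
  remainder 6/7y^3 - 1/77y^2 + 67/77y - 12/7 ≠ 0; add k_4 = 6/7y^3 - 1/77y^2 + 67/77y - 12/7 to the basis.

The other S-polynomials (S(h_2,k_3), S(h_1,k_4), S(h_2,k_4), S(k_3,k_4)) all reduce to 0 modulo the current basis, so we have a Gröbner basis.
Inter-reduce: drop elements whose leading term is divisible by another's, tail-reduce, and make monic.
Reduced Gröbner basis: {x - 6/7y^2 + 8/7y - 9/7, y^3 - 1/66y^2 + 67/66y - 2}.

These coincide, so the ideals are equal.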